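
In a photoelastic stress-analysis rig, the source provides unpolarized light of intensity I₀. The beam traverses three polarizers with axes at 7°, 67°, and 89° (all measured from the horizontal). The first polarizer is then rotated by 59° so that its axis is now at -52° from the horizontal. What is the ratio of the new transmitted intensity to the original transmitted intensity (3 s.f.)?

Before rotation:
Unpolarized light through the first polarizer → I₁ = ½ I₀, now polarized at 7°.
I₂ = I₁ cos²(67° − 7°) = 0.5 I₀ · cos²(60°) = 0.125 I₀.
I₃ = I₂ cos²(89° − 67°) = 0.125 I₀ · cos²(22°) = 0.1075 I₀.
After rotation:
Unpolarized light through the first polarizer → I₁ = ½ I₀, now polarized at -52°.
Angle between axes 1 and 2: 61°. I₂ = 0.5 I₀ · cos²(61°) = 0.1175 I₀.
I₃ = I₂ cos²(89° − 67°) = 0.1175 I₀ · cos²(22°) = 0.101 I₀.
Ratio = 0.101 / 0.1075 = 0.9402.

I_new/I_old ≈ 0.940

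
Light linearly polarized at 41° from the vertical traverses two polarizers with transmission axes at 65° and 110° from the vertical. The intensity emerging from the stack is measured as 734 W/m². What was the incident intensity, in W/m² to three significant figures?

I₁ = I₀ cos²(65° − 41°) = I₀ cos²(24°) = 0.8346 I₀.
I₂ = I₁ cos²(110° − 65°) = 0.8346 I₀ · cos²(45°) = 0.4173 I₀.
So 734 W/m² = 0.4173 I₀, giving I₀ = 734/0.4173 = 1759 W/m².

I₀ ≈ 1760 W/m²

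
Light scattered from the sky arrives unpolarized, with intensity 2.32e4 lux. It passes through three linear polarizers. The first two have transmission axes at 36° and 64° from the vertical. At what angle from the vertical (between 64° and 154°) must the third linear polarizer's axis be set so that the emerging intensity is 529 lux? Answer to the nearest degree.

Unpolarized light through the first polarizer → I₁ = ½ I₀, now polarized at 36°.
I₂ = I₁ cos²(64° − 36°) = 0.5 I₀ · cos²(28°) = 0.3898 I₀.
Target fraction: 529 / 2.32e4 lux = 0.0228 of I₀.
Need I₃/I₀ = 0.0228, so cos²(θ − 64°) = 0.0228 / 0.3898 = 0.0585.
θ − 64° = arccos(√0.0585) = 76.0°, giving θ ≈ 64 + 76.0 = 140.0°.

θ ≈ 140°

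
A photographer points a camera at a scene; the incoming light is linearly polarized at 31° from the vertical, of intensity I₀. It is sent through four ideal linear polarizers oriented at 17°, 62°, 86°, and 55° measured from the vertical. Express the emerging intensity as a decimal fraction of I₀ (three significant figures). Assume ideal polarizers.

By Malus's law, I₁ = I₀ cos²(17° − 31°) = I₀ cos²(14°) = 0.9415 I₀.
I₂ = I₁ cos²(62° − 17°) = 0.9415 I₀ · cos²(45°) = 0.4707 I₀.
I₃ = I₂ cos²(86° − 62°) = 0.4707 I₀ · cos²(24°) = 0.3929 I₀.
I₄ = I₃ cos²(55° − 86°) = 0.3929 I₀ · cos²(31°) = 0.2886 I₀.
Transmitted fraction = 0.2886.

≈ 0.289 I₀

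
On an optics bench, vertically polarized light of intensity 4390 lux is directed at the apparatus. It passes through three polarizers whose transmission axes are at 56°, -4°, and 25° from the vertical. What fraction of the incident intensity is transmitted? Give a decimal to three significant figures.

I₁ = 4390 lux · cos²(56°) = 1373 lux.
I₂ = I₁ · cos²(60°) = 1373 · 0.25 = 343.2 lux.
I₃ = I₂ · cos²(29°) = 343.2 · 0.765 = 262.5 lux.
Transmitted fraction = 0.0598.

I/I₀ ≈ 0.0598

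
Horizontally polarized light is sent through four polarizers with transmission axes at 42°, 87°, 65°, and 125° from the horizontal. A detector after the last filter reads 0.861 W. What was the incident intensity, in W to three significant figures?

I₀ ≈ 14.5 W

I₁ = I₀ cos²(42° − 0°) = I₀ cos²(42°) = 0.5523 I₀.
I₂ = I₁ cos²(87° − 42°) = 0.5523 I₀ · cos²(45°) = 0.2761 I₀.
I₃ = I₂ cos²(65° − 87°) = 0.2761 I₀ · cos²(22°) = 0.2374 I₀.
I₄ = I₃ cos²(125° − 65°) = 0.2374 I₀ · cos²(60°) = 0.05935 I₀.
So 0.861 W = 0.05935 I₀, giving I₀ = 0.861/0.05935 = 14.51 W.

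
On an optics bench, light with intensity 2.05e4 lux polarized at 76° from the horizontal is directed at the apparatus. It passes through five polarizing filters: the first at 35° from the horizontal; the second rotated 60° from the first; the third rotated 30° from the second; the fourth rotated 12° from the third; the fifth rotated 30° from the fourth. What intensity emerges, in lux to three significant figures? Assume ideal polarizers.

I ≈ 1570 lux

By Malus's law, I₁ = 2.05e4 lux · cos²(41°) = 1.168e+04 lux.
I₂ = I₁ · cos²(60°) = 1.168e+04 · 0.25 = 2919 lux.
I₃ = I₂ · cos²(30°) = 2919 · 0.75 = 2189 lux.
I₄ = I₃ · cos²(12°) = 2189 · 0.9568 = 2095 lux.
I₅ = I₄ · cos²(30°) = 2095 · 0.75 = 1571 lux.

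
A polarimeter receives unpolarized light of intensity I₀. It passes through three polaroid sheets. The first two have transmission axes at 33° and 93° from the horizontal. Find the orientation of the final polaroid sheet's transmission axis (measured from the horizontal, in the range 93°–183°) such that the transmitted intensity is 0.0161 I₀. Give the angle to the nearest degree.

Unpolarized light through the first polarizer → I₁ = ½ I₀, now polarized at 33°.
I₂ = I₁ cos²(93° − 33°) = 0.5 I₀ · cos²(60°) = 0.125 I₀.
Need I₃/I₀ = 0.0161, so cos²(θ − 93°) = 0.0161 / 0.125 = 0.1288.
θ − 93° = arccos(√0.1288) = 69.0°, giving θ ≈ 93 + 69.0 = 162.0°.

θ ≈ 162°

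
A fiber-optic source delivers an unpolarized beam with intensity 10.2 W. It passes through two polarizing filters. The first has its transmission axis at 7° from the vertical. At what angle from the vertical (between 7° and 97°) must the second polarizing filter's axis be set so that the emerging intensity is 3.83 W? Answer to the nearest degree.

Unpolarized light through the first polarizer → I₁ = ½ I₀, now polarized at 7°.
Target fraction: 3.83 / 10.2 W = 0.3755 of I₀.
Need I₂/I₀ = 0.3755, so cos²(θ − 7°) = 0.3755 / 0.5 = 0.751.
θ − 7° = arccos(√0.751) = 29.9°, giving θ ≈ 7 + 29.9 = 36.9°.

θ ≈ 37°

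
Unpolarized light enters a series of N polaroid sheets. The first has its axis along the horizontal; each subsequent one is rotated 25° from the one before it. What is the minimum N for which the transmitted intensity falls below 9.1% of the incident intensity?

First polarizer halves the unpolarized light: factor 1/2.
Each further stage multiplies by cos²(25°) = 0.8214.
After N polarizers: T = 0.5·0.8214^(N−1). Require T < 0.091 ⇒ N−1 > ln(0.091/0.5)/ln(0.8214) = 8.66, so N−1 ≥ 9 and N = 10.
Check: N=10 gives T = 0.0851 < 0.091; N=9 gives T = 0.1036.

N = 10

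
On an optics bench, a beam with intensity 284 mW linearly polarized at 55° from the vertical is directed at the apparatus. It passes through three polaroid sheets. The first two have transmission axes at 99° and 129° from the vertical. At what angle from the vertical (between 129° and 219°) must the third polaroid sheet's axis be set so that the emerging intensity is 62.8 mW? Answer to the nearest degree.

By Malus's law, I₁ = I₀ cos²(99° − 55°) = I₀ cos²(44°) = 0.5174 I₀.
I₂ = I₁ cos²(129° − 99°) = 0.5174 I₀ · cos²(30°) = 0.3881 I₀.
Target fraction: 62.8 / 284 mW = 0.2211 of I₀.
Need I₃/I₀ = 0.2211, so cos²(θ − 129°) = 0.2211 / 0.3881 = 0.5698.
θ − 129° = arccos(√0.5698) = 41.0°, giving θ ≈ 129 + 41.0 = 170.0°.

θ ≈ 170°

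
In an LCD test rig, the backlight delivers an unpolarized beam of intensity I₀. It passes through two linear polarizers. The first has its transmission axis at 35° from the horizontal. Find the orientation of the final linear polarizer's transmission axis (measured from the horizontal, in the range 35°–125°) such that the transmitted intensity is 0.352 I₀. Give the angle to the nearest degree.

Unpolarized light through the first polarizer → I₁ = ½ I₀, now polarized at 35°.
Need I₂/I₀ = 0.352, so cos²(θ − 35°) = 0.352 / 0.5 = 0.704.
θ − 35° = arccos(√0.704) = 33.0°, giving θ ≈ 35 + 33.0 = 68.0°.

θ ≈ 68°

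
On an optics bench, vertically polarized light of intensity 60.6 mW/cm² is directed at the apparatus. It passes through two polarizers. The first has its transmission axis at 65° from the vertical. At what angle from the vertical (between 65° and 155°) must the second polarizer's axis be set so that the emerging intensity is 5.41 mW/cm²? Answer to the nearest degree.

By Malus's law, I₁ = I₀ cos²(65° − 0°) = I₀ cos²(65°) = 0.1786 I₀.
Target fraction: 5.41 / 60.6 mW/cm² = 0.08927 of I₀.
Need I₂/I₀ = 0.08927, so cos²(θ − 65°) = 0.08927 / 0.1786 = 0.4998.
θ − 65° = arccos(√0.4998) = 45.0°, giving θ ≈ 65 + 45.0 = 110.0°.

θ ≈ 110°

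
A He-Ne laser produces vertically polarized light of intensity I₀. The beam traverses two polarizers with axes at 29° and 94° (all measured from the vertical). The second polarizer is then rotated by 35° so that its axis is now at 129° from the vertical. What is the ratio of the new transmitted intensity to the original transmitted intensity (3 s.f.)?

Before rotation:
I₁ = I₀ cos²(29° − 0°) = I₀ cos²(29°) = 0.765 I₀.
I₂ = I₁ cos²(94° − 29°) = 0.765 I₀ · cos²(65°) = 0.1366 I₀.
After rotation:
I₁ = I₀ cos²(29° − 0°) = I₀ cos²(29°) = 0.765 I₀.
Angle between axes 1 and 2: 80°. I₂ = 0.765 I₀ · cos²(80°) = 0.02307 I₀.
Ratio = 0.02307 / 0.1366 = 0.1688.

I_new/I_old ≈ 0.169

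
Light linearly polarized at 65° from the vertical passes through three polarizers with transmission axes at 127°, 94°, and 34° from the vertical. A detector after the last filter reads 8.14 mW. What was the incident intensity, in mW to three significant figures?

I₁ = I₀ cos²(127° − 65°) = I₀ cos²(62°) = 0.2204 I₀.
I₂ = I₁ cos²(94° − 127°) = 0.2204 I₀ · cos²(33°) = 0.155 I₀.
I₃ = I₂ cos²(34° − 94°) = 0.155 I₀ · cos²(60°) = 0.03876 I₀.
So 8.14 mW = 0.03876 I₀, giving I₀ = 8.14/0.03876 = 210 mW.

I₀ ≈ 210 mW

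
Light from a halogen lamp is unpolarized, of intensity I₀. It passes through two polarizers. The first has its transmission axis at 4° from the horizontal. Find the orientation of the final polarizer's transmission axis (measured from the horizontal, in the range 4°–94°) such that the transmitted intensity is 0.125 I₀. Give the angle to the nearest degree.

Unpolarized light through the first polarizer → I₁ = ½ I₀, now polarized at 4°.
Need I₂/I₀ = 0.125, so cos²(θ − 4°) = 0.125 / 0.5 = 0.25.
θ − 4° = arccos(√0.25) = 60.0°, giving θ ≈ 4 + 60.0 = 64.0°.

θ ≈ 64°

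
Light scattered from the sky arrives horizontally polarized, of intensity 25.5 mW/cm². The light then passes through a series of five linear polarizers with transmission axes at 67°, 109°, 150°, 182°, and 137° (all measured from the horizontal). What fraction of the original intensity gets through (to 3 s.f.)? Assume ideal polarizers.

I₁ = 25.5 mW/cm² · cos²(67°) = 3.893 mW/cm².
I₂ = I₁ · cos²(42°) = 3.893 · 0.5523 = 2.15 mW/cm².
I₃ = I₂ · cos²(41°) = 2.15 · 0.5696 = 1.225 mW/cm².
I₄ = I₃ · cos²(32°) = 1.225 · 0.7192 = 0.8807 mW/cm².
I₅ = I₄ · cos²(45°) = 0.8807 · 0.5 = 0.4404 mW/cm².
Transmitted fraction = 0.01727.

I/I₀ ≈ 0.0173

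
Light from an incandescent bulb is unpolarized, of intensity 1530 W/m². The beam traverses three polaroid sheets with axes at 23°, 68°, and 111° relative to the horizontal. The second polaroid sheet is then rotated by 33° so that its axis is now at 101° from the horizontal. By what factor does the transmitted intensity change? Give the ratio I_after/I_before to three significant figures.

I_new/I_old ≈ 0.157

Before rotation:
Unpolarized light through the first polarizer → I₁ = ½ I₀, now polarized at 23°.
I₂ = I₁ cos²(68° − 23°) = 0.5 I₀ · cos²(45°) = 0.25 I₀.
I₃ = I₂ cos²(111° − 68°) = 0.25 I₀ · cos²(43°) = 0.1337 I₀.
After rotation:
Unpolarized light through the first polarizer → I₁ = ½ I₀, now polarized at 23°.
I₂ = I₁ cos²(101° − 23°) = 0.5 I₀ · cos²(78°) = 0.02161 I₀.
I₃ = I₂ cos²(111° − 101°) = 0.02161 I₀ · cos²(10°) = 0.02096 I₀.
Ratio = 0.02096 / 0.1337 = 0.1568.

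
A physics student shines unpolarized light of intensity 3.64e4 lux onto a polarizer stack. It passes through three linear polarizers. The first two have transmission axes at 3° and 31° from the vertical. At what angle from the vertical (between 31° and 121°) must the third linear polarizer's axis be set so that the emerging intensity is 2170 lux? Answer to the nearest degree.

Unpolarized light through the first polarizer → I₁ = ½ I₀, now polarized at 3°.
I₂ = I₁ cos²(31° − 3°) = 0.5 I₀ · cos²(28°) = 0.3898 I₀.
Target fraction: 2170 / 3.64e4 lux = 0.05962 of I₀.
Need I₃/I₀ = 0.05962, so cos²(θ − 31°) = 0.05962 / 0.3898 = 0.1529.
θ − 31° = arccos(√0.1529) = 67.0°, giving θ ≈ 31 + 67.0 = 98.0°.

θ ≈ 98°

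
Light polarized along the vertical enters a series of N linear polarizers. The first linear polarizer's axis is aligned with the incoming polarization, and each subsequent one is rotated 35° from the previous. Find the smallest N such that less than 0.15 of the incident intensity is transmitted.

N = 6

First polarizer is aligned with the polarization: full transmission.
Each further stage multiplies by cos²(35°) = 0.671.
After N polarizers: T = 0.671^(N−1). Require T < 0.15 ⇒ N−1 > ln(0.15)/ln(0.671) = 4.76, so N−1 ≥ 5 and N = 6.
Check: N=6 gives T = 0.136 < 0.15; N=5 gives T = 0.2027.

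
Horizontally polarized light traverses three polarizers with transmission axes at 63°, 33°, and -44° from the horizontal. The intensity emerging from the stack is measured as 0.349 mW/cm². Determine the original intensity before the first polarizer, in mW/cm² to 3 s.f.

I₀ ≈ 44.6 mW/cm²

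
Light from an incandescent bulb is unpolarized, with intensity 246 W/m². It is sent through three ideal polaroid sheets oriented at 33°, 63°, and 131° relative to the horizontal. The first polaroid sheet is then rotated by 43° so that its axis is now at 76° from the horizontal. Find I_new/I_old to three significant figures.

I_new/I_old ≈ 1.27

Before rotation:
Unpolarized light through the first polarizer → I₁ = ½ I₀, now polarized at 33°.
I₂ = I₁ cos²(63° − 33°) = 0.5 I₀ · cos²(30°) = 0.375 I₀.
I₃ = I₂ cos²(131° − 63°) = 0.375 I₀ · cos²(68°) = 0.05262 I₀.
After rotation:
Unpolarized light through the first polarizer → I₁ = ½ I₀, now polarized at 76°.
I₂ = I₁ cos²(63° − 76°) = 0.5 I₀ · cos²(13°) = 0.4747 I₀.
I₃ = I₂ cos²(131° − 63°) = 0.4747 I₀ · cos²(68°) = 0.06661 I₀.
Ratio = 0.06661 / 0.05262 = 1.266.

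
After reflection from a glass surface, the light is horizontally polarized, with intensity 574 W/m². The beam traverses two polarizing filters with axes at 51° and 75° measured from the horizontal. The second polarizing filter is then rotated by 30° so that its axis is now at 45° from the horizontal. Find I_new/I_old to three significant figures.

Before rotation:
I₁ = I₀ cos²(51° − 0°) = I₀ cos²(51°) = 0.396 I₀.
I₂ = I₁ cos²(75° − 51°) = 0.396 I₀ · cos²(24°) = 0.3305 I₀.
After rotation:
I₁ = I₀ cos²(51° − 0°) = I₀ cos²(51°) = 0.396 I₀.
I₂ = I₁ cos²(45° − 51°) = 0.396 I₀ · cos²(6°) = 0.3917 I₀.
Ratio = 0.3917 / 0.3305 = 1.185.

I_new/I_old ≈ 1.19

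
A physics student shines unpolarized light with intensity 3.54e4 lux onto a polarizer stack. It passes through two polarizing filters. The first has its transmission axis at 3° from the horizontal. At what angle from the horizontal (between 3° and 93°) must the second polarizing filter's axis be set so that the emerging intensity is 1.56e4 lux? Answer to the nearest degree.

θ ≈ 23°

Unpolarized light through the first polarizer → I₁ = ½ I₀, now polarized at 3°.
Target fraction: 1.56e4 / 3.54e4 lux = 0.4407 of I₀.
Need I₂/I₀ = 0.4407, so cos²(θ − 3°) = 0.4407 / 0.5 = 0.8814.
θ − 3° = arccos(√0.8814) = 20.1°, giving θ ≈ 3 + 20.1 = 23.1°.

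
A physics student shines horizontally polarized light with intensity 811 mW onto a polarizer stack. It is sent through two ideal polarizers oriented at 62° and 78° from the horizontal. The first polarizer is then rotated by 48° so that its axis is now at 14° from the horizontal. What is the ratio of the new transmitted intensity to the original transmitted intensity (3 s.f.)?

I_new/I_old ≈ 0.888

Before rotation:
I₁ = I₀ cos²(62° − 0°) = I₀ cos²(62°) = 0.2204 I₀.
I₂ = I₁ cos²(78° − 62°) = 0.2204 I₀ · cos²(16°) = 0.2037 I₀.
After rotation:
I₁ = I₀ cos²(14° − 0°) = I₀ cos²(14°) = 0.9415 I₀.
I₂ = I₁ cos²(78° − 14°) = 0.9415 I₀ · cos²(64°) = 0.1809 I₀.
Ratio = 0.1809 / 0.2037 = 0.8884.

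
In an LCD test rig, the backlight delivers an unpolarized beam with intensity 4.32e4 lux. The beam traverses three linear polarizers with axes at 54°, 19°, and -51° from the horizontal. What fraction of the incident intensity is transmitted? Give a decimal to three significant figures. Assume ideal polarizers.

I/I₀ ≈ 0.0392

Unpolarized light through the first polarizer → I₁ = 4.32e4 lux/2 = 2.16e+04 lux, polarized at 54°.
I₂ = I₁ · cos²(35°) = 2.16e+04 · 0.671 = 1.449e+04 lux.
I₃ = I₂ · cos²(70°) = 1.449e+04 · 0.117 = 1695 lux.
Transmitted fraction = 0.03925.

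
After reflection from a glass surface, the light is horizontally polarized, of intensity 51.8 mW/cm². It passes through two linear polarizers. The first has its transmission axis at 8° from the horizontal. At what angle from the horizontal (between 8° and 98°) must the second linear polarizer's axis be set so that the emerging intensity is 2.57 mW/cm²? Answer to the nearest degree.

θ ≈ 85°

By Malus's law, I₁ = I₀ cos²(8° − 0°) = I₀ cos²(8°) = 0.9806 I₀.
Target fraction: 2.57 / 51.8 mW/cm² = 0.04961 of I₀.
Need I₂/I₀ = 0.04961, so cos²(θ − 8°) = 0.04961 / 0.9806 = 0.05059.
θ − 8° = arccos(√0.05059) = 77.0°, giving θ ≈ 8 + 77.0 = 85.0°.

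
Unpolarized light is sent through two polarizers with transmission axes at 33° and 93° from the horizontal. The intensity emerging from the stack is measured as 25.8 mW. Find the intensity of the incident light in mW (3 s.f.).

I₀ ≈ 206 mW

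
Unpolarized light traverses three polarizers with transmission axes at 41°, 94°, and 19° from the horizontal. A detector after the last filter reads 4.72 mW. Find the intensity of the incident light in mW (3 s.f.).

I₀ ≈ 389 mW

Unpolarized light through the first polarizer → I₁ = ½ I₀, now polarized at 41°.
I₂ = I₁ cos²(94° − 41°) = 0.5 I₀ · cos²(53°) = 0.1811 I₀.
I₃ = I₂ cos²(19° − 94°) = 0.1811 I₀ · cos²(75°) = 0.01213 I₀.
So 4.72 mW = 0.01213 I₀, giving I₀ = 4.72/0.01213 = 389.1 mW.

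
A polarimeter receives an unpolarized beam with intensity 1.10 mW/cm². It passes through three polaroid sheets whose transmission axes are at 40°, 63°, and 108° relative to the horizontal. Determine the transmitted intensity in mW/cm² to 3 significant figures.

Unpolarized light through the first polarizer → I₁ = 1.10 mW/cm²/2 = 0.55 mW/cm², polarized at 40°.
I₂ = I₁ · cos²(23°) = 0.55 · 0.8473 = 0.466 mW/cm².
I₃ = I₂ · cos²(45°) = 0.466 · 0.5 = 0.233 mW/cm².

I ≈ 0.233 mW/cm²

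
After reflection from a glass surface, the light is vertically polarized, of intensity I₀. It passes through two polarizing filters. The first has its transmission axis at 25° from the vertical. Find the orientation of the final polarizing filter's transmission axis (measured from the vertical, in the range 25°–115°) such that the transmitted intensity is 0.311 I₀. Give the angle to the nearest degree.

θ ≈ 77°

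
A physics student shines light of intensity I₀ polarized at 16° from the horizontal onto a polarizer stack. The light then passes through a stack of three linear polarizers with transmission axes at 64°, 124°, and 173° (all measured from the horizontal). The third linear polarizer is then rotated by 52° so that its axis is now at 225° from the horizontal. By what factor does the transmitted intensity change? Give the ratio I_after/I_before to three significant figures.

I_new/I_old ≈ 0.0846

Before rotation:
By Malus's law, I₁ = I₀ cos²(64° − 16°) = I₀ cos²(48°) = 0.4477 I₀.
I₂ = I₁ cos²(124° − 64°) = 0.4477 I₀ · cos²(60°) = 0.1119 I₀.
I₃ = I₂ cos²(173° − 124°) = 0.1119 I₀ · cos²(49°) = 0.04818 I₀.
After rotation:
I₁ = I₀ cos²(64° − 16°) = I₀ cos²(48°) = 0.4477 I₀.
I₂ = I₁ cos²(124° − 64°) = 0.4477 I₀ · cos²(60°) = 0.1119 I₀.
Angle between axes 2 and 3: 79°. I₃ = 0.1119 I₀ · cos²(79°) = 0.004075 I₀.
Ratio = 0.004075 / 0.04818 = 0.08459.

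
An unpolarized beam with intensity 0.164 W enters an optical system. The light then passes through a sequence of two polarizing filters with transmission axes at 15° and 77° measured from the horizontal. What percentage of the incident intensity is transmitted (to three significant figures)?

≈ 11.0%

Unpolarized light through the first polarizer → I₁ = 0.164 W/2 = 0.082 W, polarized at 15°.
I₂ = I₁ · cos²(62°) = 0.082 · 0.2204 = 0.01807 W.
That is 11.02% of the incident intensity.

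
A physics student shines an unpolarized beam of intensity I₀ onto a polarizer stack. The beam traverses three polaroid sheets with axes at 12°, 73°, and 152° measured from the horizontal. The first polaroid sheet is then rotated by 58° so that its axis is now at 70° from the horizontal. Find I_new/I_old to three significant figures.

I_new/I_old ≈ 4.24

Before rotation:
Unpolarized light through the first polarizer → I₁ = ½ I₀, now polarized at 12°.
I₂ = I₁ cos²(73° − 12°) = 0.5 I₀ · cos²(61°) = 0.1175 I₀.
I₃ = I₂ cos²(152° − 73°) = 0.1175 I₀ · cos²(79°) = 0.004279 I₀.
After rotation:
Unpolarized light through the first polarizer → I₁ = ½ I₀, now polarized at 70°.
I₂ = I₁ cos²(73° − 70°) = 0.5 I₀ · cos²(3°) = 0.4986 I₀.
I₃ = I₂ cos²(152° − 73°) = 0.4986 I₀ · cos²(79°) = 0.01815 I₀.
Ratio = 0.01815 / 0.004279 = 4.243.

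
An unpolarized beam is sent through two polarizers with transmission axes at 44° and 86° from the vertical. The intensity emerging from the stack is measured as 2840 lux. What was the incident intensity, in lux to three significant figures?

Unpolarized light through the first polarizer → I₁ = ½ I₀, now polarized at 44°.
I₂ = I₁ cos²(86° − 44°) = 0.5 I₀ · cos²(42°) = 0.2761 I₀.
So 2840 lux = 0.2761 I₀, giving I₀ = 2840/0.2761 = 1.028e+04 lux.

I₀ ≈ 1.03e4 lux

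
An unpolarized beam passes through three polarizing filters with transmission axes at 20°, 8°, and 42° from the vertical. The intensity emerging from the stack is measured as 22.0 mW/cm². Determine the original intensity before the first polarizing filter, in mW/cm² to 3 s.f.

Unpolarized light through the first polarizer → I₁ = ½ I₀, now polarized at 20°.
I₂ = I₁ cos²(8° − 20°) = 0.5 I₀ · cos²(12°) = 0.4784 I₀.
I₃ = I₂ cos²(42° − 8°) = 0.4784 I₀ · cos²(34°) = 0.3288 I₀.
So 22.0 mW/cm² = 0.3288 I₀, giving I₀ = 22.0/0.3288 = 66.91 mW/cm².

I₀ ≈ 66.9 mW/cm²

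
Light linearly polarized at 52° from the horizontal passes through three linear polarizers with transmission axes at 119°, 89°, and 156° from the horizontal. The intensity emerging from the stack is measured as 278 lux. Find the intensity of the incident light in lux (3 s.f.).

I₀ ≈ 1.59e4 lux

I₁ = I₀ cos²(119° − 52°) = I₀ cos²(67°) = 0.1527 I₀.
I₂ = I₁ cos²(89° − 119°) = 0.1527 I₀ · cos²(30°) = 0.1145 I₀.
I₃ = I₂ cos²(156° − 89°) = 0.1145 I₀ · cos²(67°) = 0.01748 I₀.
So 278 lux = 0.01748 I₀, giving I₀ = 278/0.01748 = 1.59e+04 lux.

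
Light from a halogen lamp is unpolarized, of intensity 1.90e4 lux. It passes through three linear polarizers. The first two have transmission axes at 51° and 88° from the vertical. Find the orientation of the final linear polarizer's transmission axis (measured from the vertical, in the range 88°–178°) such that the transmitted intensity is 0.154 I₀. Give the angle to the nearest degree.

θ ≈ 134°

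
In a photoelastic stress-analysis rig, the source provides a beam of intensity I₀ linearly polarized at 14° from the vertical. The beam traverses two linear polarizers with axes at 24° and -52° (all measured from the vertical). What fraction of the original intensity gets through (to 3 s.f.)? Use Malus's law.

≈ 0.0568 I₀

By Malus's law, I₁ = I₀ cos²(24° − 14°) = I₀ cos²(10°) = 0.9698 I₀.
I₂ = I₁ cos²(-52° − 24°) = 0.9698 I₀ · cos²(76°) = 0.05676 I₀.
Transmitted fraction = 0.05676.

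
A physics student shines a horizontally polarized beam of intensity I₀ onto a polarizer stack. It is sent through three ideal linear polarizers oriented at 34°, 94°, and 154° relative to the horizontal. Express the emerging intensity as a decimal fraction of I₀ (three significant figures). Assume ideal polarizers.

≈ 0.0430 I₀

I₁ = I₀ cos²(34° − 0°) = I₀ cos²(34°) = 0.6873 I₀.
I₂ = I₁ cos²(94° − 34°) = 0.6873 I₀ · cos²(60°) = 0.1718 I₀.
I₃ = I₂ cos²(154° − 94°) = 0.1718 I₀ · cos²(60°) = 0.04296 I₀.
Transmitted fraction = 0.04296.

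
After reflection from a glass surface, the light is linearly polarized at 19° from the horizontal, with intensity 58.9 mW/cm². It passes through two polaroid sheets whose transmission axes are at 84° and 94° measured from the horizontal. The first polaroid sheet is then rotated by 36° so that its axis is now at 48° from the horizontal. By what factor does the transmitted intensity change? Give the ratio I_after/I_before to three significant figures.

Before rotation:
By Malus's law, I₁ = I₀ cos²(84° − 19°) = I₀ cos²(65°) = 0.1786 I₀.
I₂ = I₁ cos²(94° − 84°) = 0.1786 I₀ · cos²(10°) = 0.1732 I₀.
After rotation:
I₁ = I₀ cos²(48° − 19°) = I₀ cos²(29°) = 0.765 I₀.
I₂ = I₁ cos²(94° − 48°) = 0.765 I₀ · cos²(46°) = 0.3691 I₀.
Ratio = 0.3691 / 0.1732 = 2.131.

I_new/I_old ≈ 2.13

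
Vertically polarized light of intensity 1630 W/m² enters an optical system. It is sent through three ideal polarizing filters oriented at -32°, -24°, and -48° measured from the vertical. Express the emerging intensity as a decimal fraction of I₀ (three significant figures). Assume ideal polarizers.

I₁ = 1630 W/m² · cos²(32°) = 1172 W/m².
I₂ = I₁ · cos²(8°) = 1172 · 0.9806 = 1150 W/m².
I₃ = I₂ · cos²(24°) = 1150 · 0.8346 = 959.4 W/m².
Transmitted fraction = 0.5886.

I/I₀ ≈ 0.589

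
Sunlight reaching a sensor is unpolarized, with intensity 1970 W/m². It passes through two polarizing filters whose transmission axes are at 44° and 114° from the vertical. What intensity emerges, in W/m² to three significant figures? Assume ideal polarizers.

Unpolarized light through the first polarizer → I₁ = 1970 W/m²/2 = 985 W/m², polarized at 44°.
I₂ = I₁ · cos²(70°) = 985 · 0.117 = 115.2 W/m².

I ≈ 115 W/m²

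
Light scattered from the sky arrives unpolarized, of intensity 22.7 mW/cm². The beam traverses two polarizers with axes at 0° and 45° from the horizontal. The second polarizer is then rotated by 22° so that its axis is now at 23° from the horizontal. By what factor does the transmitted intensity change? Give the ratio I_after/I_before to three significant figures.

I_new/I_old ≈ 1.69

Before rotation:
Unpolarized light through the first polarizer → I₁ = ½ I₀, now polarized at 0°.
I₂ = I₁ cos²(45° − 0°) = 0.5 I₀ · cos²(45°) = 0.25 I₀.
After rotation:
Unpolarized light through the first polarizer → I₁ = ½ I₀, now polarized at 0°.
I₂ = I₁ cos²(23° − 0°) = 0.5 I₀ · cos²(23°) = 0.4237 I₀.
Ratio = 0.4237 / 0.25 = 1.695.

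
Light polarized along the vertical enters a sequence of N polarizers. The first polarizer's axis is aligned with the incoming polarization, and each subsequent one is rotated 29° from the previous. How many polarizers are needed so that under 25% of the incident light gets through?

First polarizer is aligned with the polarization: full transmission.
Each further stage multiplies by cos²(29°) = 0.765.
After N polarizers: T = 0.765^(N−1). Require T < 0.25 ⇒ N−1 > ln(0.25)/ln(0.765) = 5.17, so N−1 ≥ 6 and N = 7.
Check: N=7 gives T = 0.2004 < 0.25; N=6 gives T = 0.2619.

N = 7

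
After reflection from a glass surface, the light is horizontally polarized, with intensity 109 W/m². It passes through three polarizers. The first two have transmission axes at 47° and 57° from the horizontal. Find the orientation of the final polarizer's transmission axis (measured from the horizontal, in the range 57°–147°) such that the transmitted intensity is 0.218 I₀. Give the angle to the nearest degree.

By Malus's law, I₁ = I₀ cos²(47° − 0°) = I₀ cos²(47°) = 0.4651 I₀.
I₂ = I₁ cos²(57° − 47°) = 0.4651 I₀ · cos²(10°) = 0.4511 I₀.
Need I₃/I₀ = 0.218, so cos²(θ − 57°) = 0.218 / 0.4511 = 0.4833.
θ − 57° = arccos(√0.4833) = 46.0°, giving θ ≈ 57 + 46.0 = 103.0°.

θ ≈ 103°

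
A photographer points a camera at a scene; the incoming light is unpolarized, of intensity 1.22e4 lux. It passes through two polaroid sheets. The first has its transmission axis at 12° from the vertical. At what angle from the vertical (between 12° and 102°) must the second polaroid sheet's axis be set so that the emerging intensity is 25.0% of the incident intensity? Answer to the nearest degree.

θ ≈ 57°

Unpolarized light through the first polarizer → I₁ = ½ I₀, now polarized at 12°.
Need I₂/I₀ = 0.25, so cos²(θ − 12°) = 0.25 / 0.5 = 0.5.
θ − 12° = arccos(√0.5) = 45.0°, giving θ ≈ 12 + 45.0 = 57.0°.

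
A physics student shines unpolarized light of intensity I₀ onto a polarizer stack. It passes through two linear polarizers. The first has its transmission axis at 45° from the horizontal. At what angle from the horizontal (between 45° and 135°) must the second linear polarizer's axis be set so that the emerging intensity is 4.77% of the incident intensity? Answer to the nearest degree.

Unpolarized light through the first polarizer → I₁ = ½ I₀, now polarized at 45°.
Need I₂/I₀ = 0.0477, so cos²(θ − 45°) = 0.0477 / 0.5 = 0.0954.
θ − 45° = arccos(√0.0954) = 72.0°, giving θ ≈ 45 + 72.0 = 117.0°.

θ ≈ 117°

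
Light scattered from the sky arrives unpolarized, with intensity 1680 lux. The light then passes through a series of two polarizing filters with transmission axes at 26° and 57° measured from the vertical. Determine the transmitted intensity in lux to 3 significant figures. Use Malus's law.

Unpolarized light through the first polarizer → I₁ = 1680 lux/2 = 840 lux, polarized at 26°.
I₂ = I₁ · cos²(31°) = 840 · 0.7347 = 617.2 lux.

I ≈ 617 lux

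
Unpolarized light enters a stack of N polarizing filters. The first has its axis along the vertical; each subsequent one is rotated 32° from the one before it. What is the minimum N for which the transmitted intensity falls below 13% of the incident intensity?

N = 6

First polarizer halves the unpolarized light: factor 1/2.
Each further stage multiplies by cos²(32°) = 0.7192.
After N polarizers: T = 0.5·0.7192^(N−1). Require T < 0.13 ⇒ N−1 > ln(0.13/0.5)/ln(0.7192) = 4.09, so N−1 ≥ 5 and N = 6.
Check: N=6 gives T = 0.0962 < 0.13; N=5 gives T = 0.1338.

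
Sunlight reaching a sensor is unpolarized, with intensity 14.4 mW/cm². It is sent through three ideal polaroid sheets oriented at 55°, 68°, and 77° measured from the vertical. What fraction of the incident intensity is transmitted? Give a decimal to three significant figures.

I/I₀ ≈ 0.463

Unpolarized light through the first polarizer → I₁ = 14.4 mW/cm²/2 = 7.2 mW/cm², polarized at 55°.
I₂ = I₁ · cos²(13°) = 7.2 · 0.9494 = 6.836 mW/cm².
I₃ = I₂ · cos²(9°) = 6.836 · 0.9755 = 6.668 mW/cm².
Transmitted fraction = 0.4631.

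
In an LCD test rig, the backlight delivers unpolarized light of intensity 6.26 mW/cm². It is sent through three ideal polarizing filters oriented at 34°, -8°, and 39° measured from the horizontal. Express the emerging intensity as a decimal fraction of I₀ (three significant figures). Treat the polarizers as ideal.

Unpolarized light through the first polarizer → I₁ = 6.26 mW/cm²/2 = 3.13 mW/cm², polarized at 34°.
I₂ = I₁ · cos²(42°) = 3.13 · 0.5523 = 1.729 mW/cm².
I₃ = I₂ · cos²(47°) = 1.729 · 0.4651 = 0.804 mW/cm².
Transmitted fraction = 0.1284.

I/I₀ ≈ 0.128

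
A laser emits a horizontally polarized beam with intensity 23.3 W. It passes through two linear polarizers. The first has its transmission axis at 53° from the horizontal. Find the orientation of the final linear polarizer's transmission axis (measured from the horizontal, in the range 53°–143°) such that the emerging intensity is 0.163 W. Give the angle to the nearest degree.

θ ≈ 135°

By Malus's law, I₁ = I₀ cos²(53° − 0°) = I₀ cos²(53°) = 0.3622 I₀.
Target fraction: 0.163 / 23.3 W = 0.006996 of I₀.
Need I₂/I₀ = 0.006996, so cos²(θ − 53°) = 0.006996 / 0.3622 = 0.01932.
θ − 53° = arccos(√0.01932) = 82.0°, giving θ ≈ 53 + 82.0 = 135.0°.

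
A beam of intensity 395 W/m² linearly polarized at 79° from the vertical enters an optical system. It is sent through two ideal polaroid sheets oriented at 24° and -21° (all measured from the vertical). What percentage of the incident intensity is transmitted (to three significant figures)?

By Malus's law, I₁ = 395 W/m² · cos²(55°) = 130 W/m².
I₂ = I₁ · cos²(45°) = 130 · 0.5 = 64.98 W/m².
That is 16.45% of the incident intensity.

≈ 16.4%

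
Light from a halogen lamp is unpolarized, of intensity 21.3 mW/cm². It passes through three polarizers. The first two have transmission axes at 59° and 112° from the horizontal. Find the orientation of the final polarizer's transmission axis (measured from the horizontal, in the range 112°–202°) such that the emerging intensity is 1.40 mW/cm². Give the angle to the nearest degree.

θ ≈ 165°

Unpolarized light through the first polarizer → I₁ = ½ I₀, now polarized at 59°.
I₂ = I₁ cos²(112° − 59°) = 0.5 I₀ · cos²(53°) = 0.1811 I₀.
Target fraction: 1.40 / 21.3 mW/cm² = 0.06573 of I₀.
Need I₃/I₀ = 0.06573, so cos²(θ − 112°) = 0.06573 / 0.1811 = 0.363.
θ − 112° = arccos(√0.363) = 53.0°, giving θ ≈ 112 + 53.0 = 165.0°.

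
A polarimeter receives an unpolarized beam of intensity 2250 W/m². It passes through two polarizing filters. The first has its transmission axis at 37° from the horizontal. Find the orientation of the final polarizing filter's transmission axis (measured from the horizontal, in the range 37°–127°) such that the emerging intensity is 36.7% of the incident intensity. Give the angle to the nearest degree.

θ ≈ 68°

Unpolarized light through the first polarizer → I₁ = ½ I₀, now polarized at 37°.
Need I₂/I₀ = 0.367, so cos²(θ − 37°) = 0.367 / 0.5 = 0.734.
θ − 37° = arccos(√0.734) = 31.0°, giving θ ≈ 37 + 31.0 = 68.0°.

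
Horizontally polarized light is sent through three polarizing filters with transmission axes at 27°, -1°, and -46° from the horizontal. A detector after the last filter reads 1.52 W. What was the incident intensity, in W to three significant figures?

I₀ ≈ 4.91 W

By Malus's law, I₁ = I₀ cos²(27° − 0°) = I₀ cos²(27°) = 0.7939 I₀.
I₂ = I₁ cos²(-1° − 27°) = 0.7939 I₀ · cos²(28°) = 0.6189 I₀.
I₃ = I₂ cos²(-46° + 1°) = 0.6189 I₀ · cos²(45°) = 0.3095 I₀.
So 1.52 W = 0.3095 I₀, giving I₀ = 1.52/0.3095 = 4.912 W.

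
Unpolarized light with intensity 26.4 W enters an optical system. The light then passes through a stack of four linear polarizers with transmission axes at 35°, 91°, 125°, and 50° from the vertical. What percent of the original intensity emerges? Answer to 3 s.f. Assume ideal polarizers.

Unpolarized light through the first polarizer → I₁ = 26.4 W/2 = 13.2 W, polarized at 35°.
I₂ = I₁ · cos²(56°) = 13.2 · 0.3127 = 4.128 W.
I₃ = I₂ · cos²(34°) = 4.128 · 0.6873 = 2.837 W.
I₄ = I₃ · cos²(75°) = 2.837 · 0.06699 = 0.19 W.
That is 0.7198% of the incident intensity.

≈ 0.720%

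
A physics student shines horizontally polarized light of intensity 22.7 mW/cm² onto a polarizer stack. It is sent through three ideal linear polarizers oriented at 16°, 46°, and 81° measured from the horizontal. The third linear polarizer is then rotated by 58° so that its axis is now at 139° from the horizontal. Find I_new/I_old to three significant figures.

Before rotation:
By Malus's law, I₁ = I₀ cos²(16° − 0°) = I₀ cos²(16°) = 0.924 I₀.
I₂ = I₁ cos²(46° − 16°) = 0.924 I₀ · cos²(30°) = 0.693 I₀.
I₃ = I₂ cos²(81° − 46°) = 0.693 I₀ · cos²(35°) = 0.465 I₀.
After rotation:
I₁ = I₀ cos²(16° − 0°) = I₀ cos²(16°) = 0.924 I₀.
I₂ = I₁ cos²(46° − 16°) = 0.924 I₀ · cos²(30°) = 0.693 I₀.
Angle between axes 2 and 3: 87°. I₃ = 0.693 I₀ · cos²(87°) = 0.001898 I₀.
Ratio = 0.001898 / 0.465 = 0.004082.

I_new/I_old ≈ 0.00408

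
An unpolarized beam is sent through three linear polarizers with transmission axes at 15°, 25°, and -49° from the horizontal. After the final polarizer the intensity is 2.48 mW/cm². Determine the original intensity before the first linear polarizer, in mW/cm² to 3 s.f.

I₀ ≈ 67.3 mW/cm²

Unpolarized light through the first polarizer → I₁ = ½ I₀, now polarized at 15°.
I₂ = I₁ cos²(25° − 15°) = 0.5 I₀ · cos²(10°) = 0.4849 I₀.
I₃ = I₂ cos²(-49° − 25°) = 0.4849 I₀ · cos²(74°) = 0.03684 I₀.
So 2.48 mW/cm² = 0.03684 I₀, giving I₀ = 2.48/0.03684 = 67.31 mW/cm².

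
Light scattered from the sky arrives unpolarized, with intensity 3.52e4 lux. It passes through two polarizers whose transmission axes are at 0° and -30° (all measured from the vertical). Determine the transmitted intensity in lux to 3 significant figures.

Unpolarized light through the first polarizer → I₁ = 3.52e4 lux/2 = 1.76e+04 lux, polarized at 0°.
I₂ = I₁ · cos²(30°) = 1.76e+04 · 0.75 = 1.32e+04 lux.

I ≈ 1.32e4 lux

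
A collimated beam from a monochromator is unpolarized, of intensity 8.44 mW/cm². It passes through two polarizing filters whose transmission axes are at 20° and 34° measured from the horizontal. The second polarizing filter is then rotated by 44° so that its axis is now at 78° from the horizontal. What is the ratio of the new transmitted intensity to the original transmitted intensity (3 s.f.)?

Before rotation:
Unpolarized light through the first polarizer → I₁ = ½ I₀, now polarized at 20°.
I₂ = I₁ cos²(34° − 20°) = 0.5 I₀ · cos²(14°) = 0.4707 I₀.
After rotation:
Unpolarized light through the first polarizer → I₁ = ½ I₀, now polarized at 20°.
I₂ = I₁ cos²(78° − 20°) = 0.5 I₀ · cos²(58°) = 0.1404 I₀.
Ratio = 0.1404 / 0.4707 = 0.2983.

I_new/I_old ≈ 0.298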